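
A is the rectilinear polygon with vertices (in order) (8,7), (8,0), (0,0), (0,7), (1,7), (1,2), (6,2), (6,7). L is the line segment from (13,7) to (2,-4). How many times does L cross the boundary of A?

The segment meets the boundary at (6,0), (8,2).

2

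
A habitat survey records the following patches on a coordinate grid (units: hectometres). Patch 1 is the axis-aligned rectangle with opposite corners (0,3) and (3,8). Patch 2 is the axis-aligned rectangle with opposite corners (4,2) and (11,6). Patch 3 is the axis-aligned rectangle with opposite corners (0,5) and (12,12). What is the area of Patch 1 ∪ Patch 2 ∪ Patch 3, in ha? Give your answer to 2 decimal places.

By inclusion–exclusion:
Individual areas: |Patch 1| = 15, |Patch 2| = 28, |Patch 3| = 84.
|Patch 1∩Patch 2| = 0 (no overlap).
|Patch 1∩Patch 3|: x∈[0,3], y∈[5,8] → 3·3 = 9.
|Patch 2∩Patch 3|: x∈[4,11], y∈[5,6] → 7·1 = 7.
|Patch 1∩Patch 2∩Patch 3| = 0.
|Patch 1 ∪ Patch 2 ∪ Patch 3| = 127 − 16 + 0 = 111.00.

111.00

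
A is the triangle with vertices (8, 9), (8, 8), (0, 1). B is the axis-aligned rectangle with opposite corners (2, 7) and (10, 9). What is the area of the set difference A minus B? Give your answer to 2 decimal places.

|A| = 4, |A∩B| = 1.4286.
|A ∖ B| = |A| − |A∩B| = 4 − 1.4286 = 2.57.

2.57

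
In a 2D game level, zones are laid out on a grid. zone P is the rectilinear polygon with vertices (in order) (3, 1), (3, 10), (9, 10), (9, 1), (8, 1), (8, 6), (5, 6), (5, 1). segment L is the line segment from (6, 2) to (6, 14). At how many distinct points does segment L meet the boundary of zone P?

The segment meets the boundary at (6,10), (6,6).

2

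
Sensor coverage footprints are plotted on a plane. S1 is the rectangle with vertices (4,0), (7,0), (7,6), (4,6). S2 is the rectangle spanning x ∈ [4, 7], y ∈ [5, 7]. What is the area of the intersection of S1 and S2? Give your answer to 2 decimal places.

|S1∩S2|: x∈[4,7], y∈[5,6] → 3·1 = 3.

3.00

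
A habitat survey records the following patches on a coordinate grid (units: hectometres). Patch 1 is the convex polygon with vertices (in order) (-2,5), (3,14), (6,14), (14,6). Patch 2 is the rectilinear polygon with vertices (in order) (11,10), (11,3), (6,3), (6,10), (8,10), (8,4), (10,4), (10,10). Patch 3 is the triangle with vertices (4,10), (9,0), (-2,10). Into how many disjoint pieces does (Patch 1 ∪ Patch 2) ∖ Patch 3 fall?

(Patch 1 ∪ Patch 2) ∖ Patch 3 splits into 2 disjoint pieces (area 62.6007, area 8.2514).

2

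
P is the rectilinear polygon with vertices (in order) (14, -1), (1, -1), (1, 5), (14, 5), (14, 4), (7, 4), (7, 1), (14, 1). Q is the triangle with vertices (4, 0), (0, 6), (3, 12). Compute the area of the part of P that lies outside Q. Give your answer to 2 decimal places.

49.79

|P| = 57, |P∩Q| = 7.2083.
|P ∖ Q| = |P| − |P∩Q| = 57 − 7.2083 = 49.79.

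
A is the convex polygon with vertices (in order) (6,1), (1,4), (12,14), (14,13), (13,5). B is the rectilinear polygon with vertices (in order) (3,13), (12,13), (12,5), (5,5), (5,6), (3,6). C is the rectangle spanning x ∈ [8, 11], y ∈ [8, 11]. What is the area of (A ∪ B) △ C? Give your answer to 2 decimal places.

102.85

|A ∪ B| = 111.85.
|(A ∪ B) ∩ C| = 9.
|(A ∪ B) △ C| = 111.85 + 9 − 18 = 102.85.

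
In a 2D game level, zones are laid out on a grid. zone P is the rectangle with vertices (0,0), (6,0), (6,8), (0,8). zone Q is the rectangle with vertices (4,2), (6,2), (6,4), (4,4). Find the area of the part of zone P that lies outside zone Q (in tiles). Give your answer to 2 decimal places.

44.00

|zone P∩zone Q|: x∈[4,6], y∈[2,4] → 2·2 = 4.
|zone P| = 48.
|zone P ∖ zone Q| = |zone P| − |zone P∩zone Q| = 48 − 4 = 44.00.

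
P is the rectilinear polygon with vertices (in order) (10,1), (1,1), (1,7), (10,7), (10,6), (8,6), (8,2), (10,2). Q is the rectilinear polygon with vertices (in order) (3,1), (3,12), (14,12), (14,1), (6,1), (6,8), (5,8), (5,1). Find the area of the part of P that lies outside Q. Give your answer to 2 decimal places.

18.00

|P| = 46, |P∩Q| = 28.
|P ∖ Q| = |P| − |P∩Q| = 46 − 28 = 18.00.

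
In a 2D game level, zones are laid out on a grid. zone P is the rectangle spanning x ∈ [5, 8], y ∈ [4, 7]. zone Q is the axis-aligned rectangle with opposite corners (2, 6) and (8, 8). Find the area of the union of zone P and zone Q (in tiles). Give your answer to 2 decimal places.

18.00

By inclusion–exclusion:
Individual areas: |zone P| = 9, |zone Q| = 12.
|zone P∩zone Q|: x∈[5,8], y∈[6,7] → 3·1 = 3.
|zone P ∪ zone Q| = 21 − 3 = 18.00.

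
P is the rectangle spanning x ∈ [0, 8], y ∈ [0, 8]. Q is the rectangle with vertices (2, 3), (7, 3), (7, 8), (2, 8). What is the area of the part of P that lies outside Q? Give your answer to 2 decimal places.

39.00

|P∩Q|: x∈[2,7], y∈[3,8] → 5·5 = 25.
|P| = 64.
|P ∖ Q| = |P| − |P∩Q| = 64 − 25 = 39.00.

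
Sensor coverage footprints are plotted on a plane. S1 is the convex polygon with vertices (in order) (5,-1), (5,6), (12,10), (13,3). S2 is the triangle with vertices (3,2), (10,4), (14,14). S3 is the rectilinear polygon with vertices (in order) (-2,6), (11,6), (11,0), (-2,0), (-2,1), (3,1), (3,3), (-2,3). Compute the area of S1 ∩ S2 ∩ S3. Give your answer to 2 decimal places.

The intersection is the polygon with vertices (6.667,6), (10.8,6), (10,4), (5,2.571), (5,4.182).
By the shoelace formula its area is 12.86.

12.86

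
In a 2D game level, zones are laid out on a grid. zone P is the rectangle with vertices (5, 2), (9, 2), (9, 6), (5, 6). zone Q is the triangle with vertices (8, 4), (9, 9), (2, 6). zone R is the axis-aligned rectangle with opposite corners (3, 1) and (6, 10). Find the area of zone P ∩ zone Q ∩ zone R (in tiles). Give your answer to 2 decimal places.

1.17

The intersection is the polygon with vertices (6,6), (6,4.667), (5,5), (5,6).
By the shoelace formula its area is 1.17.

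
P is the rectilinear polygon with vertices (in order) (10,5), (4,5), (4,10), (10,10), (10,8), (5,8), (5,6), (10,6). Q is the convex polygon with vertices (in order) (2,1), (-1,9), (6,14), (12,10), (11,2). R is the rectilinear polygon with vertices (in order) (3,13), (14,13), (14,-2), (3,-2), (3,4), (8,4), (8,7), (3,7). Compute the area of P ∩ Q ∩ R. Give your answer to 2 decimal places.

15.00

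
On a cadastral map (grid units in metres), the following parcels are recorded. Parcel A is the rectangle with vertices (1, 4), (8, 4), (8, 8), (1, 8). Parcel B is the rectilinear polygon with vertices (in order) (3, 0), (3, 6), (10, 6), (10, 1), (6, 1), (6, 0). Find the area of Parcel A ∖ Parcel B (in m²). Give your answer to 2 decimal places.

|Parcel A| = 28, |Parcel A∩Parcel B| = 10.
|Parcel A ∖ Parcel B| = |Parcel A| − |Parcel A∩Parcel B| = 28 − 10 = 18.00.

18.00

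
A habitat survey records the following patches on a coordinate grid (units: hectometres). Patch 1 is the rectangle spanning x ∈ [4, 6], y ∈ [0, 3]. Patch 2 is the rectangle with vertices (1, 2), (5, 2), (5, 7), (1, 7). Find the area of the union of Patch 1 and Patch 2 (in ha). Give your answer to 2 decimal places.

By inclusion–exclusion:
Individual areas: |Patch 1| = 6, |Patch 2| = 20.
|Patch 1∩Patch 2|: x∈[4,5], y∈[2,3] → 1·1 = 1.
|Patch 1 ∪ Patch 2| = 26 − 1 = 25.00.

25.00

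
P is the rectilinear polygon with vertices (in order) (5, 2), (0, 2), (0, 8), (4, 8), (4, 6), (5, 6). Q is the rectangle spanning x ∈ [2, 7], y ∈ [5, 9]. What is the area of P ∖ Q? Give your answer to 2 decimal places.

|P| = 28, |P∩Q| = 7.
|P ∖ Q| = |P| − |P∩Q| = 28 − 7 = 21.00.

21.00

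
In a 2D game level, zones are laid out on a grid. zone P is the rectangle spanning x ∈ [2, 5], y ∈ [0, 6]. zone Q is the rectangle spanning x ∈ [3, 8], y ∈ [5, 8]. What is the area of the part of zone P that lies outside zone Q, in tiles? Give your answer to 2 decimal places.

|zone P∩zone Q|: x∈[3,5], y∈[5,6] → 2·1 = 2.
|zone P| = 18.
|zone P ∖ zone Q| = |zone P| − |zone P∩zone Q| = 18 − 2 = 16.00.

16.00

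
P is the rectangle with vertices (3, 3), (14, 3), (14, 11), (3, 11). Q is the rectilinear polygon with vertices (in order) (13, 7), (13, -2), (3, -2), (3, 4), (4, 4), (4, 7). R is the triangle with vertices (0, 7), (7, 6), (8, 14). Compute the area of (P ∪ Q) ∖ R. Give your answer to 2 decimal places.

|P ∪ Q| = 138.
|(P ∪ Q) ∩ R| = 19.3393.
|(P ∪ Q) ∖ R| = 138 − 19.3393 = 118.66.

118.66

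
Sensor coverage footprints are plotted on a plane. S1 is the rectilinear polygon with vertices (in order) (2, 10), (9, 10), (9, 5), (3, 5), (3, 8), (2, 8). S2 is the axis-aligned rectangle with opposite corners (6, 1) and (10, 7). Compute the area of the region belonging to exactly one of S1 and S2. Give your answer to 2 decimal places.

|S1| = 32, |S2| = 24, |S1∩S2| = 6.
|S1 △ S2| = |S1| + |S2| − 2·|S1∩S2| = 32 + 24 − 12 = 44.00.

44.00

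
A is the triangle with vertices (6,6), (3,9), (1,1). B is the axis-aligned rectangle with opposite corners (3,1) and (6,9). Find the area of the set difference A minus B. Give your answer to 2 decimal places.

|A| = 15, |A∩B| = 9.
|A ∖ B| = |A| − |A∩B| = 15 − 9 = 6.00.

6.00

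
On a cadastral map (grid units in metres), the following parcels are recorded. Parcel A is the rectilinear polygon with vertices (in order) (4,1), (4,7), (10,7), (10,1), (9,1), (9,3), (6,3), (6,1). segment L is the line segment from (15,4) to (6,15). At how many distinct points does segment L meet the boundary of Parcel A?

0

The segment lies entirely outside Parcel A and never meets its boundary.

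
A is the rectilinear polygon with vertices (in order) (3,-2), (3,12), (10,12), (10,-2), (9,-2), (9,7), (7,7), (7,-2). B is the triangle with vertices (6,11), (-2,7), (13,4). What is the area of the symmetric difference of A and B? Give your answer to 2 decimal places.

70.70

|A| = 80, |B| = 42, |A∩B| = 25.65.
|A △ B| = |A| + |B| − 2·|A∩B| = 80 + 42 − 51.3 = 70.70.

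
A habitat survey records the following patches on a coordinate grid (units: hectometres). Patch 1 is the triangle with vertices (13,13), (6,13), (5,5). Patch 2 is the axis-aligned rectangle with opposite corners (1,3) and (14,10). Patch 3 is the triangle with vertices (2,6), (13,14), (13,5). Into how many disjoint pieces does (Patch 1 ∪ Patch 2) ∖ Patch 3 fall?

1

(Patch 1 ∪ Patch 2) ∖ Patch 3 is a single connected region.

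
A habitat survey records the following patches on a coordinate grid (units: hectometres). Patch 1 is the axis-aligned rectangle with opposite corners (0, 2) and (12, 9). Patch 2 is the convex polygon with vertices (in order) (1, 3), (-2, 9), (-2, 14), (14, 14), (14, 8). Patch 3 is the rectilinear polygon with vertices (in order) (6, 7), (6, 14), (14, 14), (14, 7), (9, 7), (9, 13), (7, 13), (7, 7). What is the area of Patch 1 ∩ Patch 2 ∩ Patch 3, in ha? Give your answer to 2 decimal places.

7.93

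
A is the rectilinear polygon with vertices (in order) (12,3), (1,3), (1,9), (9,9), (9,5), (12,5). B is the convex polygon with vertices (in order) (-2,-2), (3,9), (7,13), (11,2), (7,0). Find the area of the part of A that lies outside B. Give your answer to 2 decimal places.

8.26

|A| = 54, |A∩B| = 45.7364.
|A ∖ B| = |A| − |A∩B| = 54 − 45.7364 = 8.26.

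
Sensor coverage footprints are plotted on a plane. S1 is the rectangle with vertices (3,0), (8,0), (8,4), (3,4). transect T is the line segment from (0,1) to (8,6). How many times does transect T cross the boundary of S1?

2

The segment meets the boundary at (4.8,4), (3,2.875).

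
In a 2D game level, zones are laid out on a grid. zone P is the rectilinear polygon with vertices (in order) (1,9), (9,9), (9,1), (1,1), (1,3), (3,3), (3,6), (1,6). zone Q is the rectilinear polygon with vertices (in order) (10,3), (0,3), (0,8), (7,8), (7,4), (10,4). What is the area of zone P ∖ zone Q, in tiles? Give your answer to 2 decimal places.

32.00

|zone P| = 58, |zone P∩zone Q| = 26.
|zone P ∖ zone Q| = |zone P| − |zone P∩zone Q| = 58 − 26 = 32.00.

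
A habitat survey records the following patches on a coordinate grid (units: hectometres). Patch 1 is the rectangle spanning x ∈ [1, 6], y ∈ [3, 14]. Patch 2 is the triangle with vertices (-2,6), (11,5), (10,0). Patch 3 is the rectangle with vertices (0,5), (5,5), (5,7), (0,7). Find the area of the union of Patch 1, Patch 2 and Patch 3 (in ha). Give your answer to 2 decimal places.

By inclusion–exclusion:
Individual areas: |Patch 1| = 55, |Patch 2| = 33, |Patch 3| = 10.
|Patch 1∩Patch 2| = 10.6346.
|Patch 1∩Patch 3|: x∈[1,5], y∈[5,7] → 4·2 = 8.
|Patch 2∩Patch 3| = 3.2692.
|Patch 1∩Patch 2∩Patch 3| = 2.4615.
|Patch 1 ∪ Patch 2 ∪ Patch 3| = 98 − 21.9038 + 2.4615 = 78.56.

78.56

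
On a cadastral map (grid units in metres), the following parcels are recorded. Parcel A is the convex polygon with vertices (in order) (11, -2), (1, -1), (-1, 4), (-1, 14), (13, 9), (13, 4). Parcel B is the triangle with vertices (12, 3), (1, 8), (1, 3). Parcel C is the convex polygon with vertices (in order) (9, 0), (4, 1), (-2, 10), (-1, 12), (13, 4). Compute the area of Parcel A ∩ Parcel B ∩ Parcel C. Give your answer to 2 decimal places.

25.42

The intersection is the polygon with vertices (1,8), (12,3), (2.667,3), (1,5.5).
By the shoelace formula its area is 25.42.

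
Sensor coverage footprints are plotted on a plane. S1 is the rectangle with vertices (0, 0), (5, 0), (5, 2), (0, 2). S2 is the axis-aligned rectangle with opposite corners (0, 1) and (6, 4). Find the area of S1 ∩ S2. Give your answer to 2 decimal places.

|S1∩S2|: x∈[0,5], y∈[1,2] → 5·1 = 5.

5.00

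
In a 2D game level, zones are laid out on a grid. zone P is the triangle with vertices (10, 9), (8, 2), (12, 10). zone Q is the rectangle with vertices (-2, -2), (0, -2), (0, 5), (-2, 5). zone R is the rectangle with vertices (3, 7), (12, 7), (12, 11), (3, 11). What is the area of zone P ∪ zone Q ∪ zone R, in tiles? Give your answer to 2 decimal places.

52.68

By inclusion–exclusion:
Individual areas: |zone P| = 6, |zone Q| = 14, |zone R| = 36.
|zone P∩zone Q| = 0.
|zone P∩zone R| = 3.3214.
|zone Q∩zone R| = 0 (no overlap).
|zone P∩zone Q∩zone R| = 0.
|zone P ∪ zone Q ∪ zone R| = 56 − 3.3214 + 0 = 52.68.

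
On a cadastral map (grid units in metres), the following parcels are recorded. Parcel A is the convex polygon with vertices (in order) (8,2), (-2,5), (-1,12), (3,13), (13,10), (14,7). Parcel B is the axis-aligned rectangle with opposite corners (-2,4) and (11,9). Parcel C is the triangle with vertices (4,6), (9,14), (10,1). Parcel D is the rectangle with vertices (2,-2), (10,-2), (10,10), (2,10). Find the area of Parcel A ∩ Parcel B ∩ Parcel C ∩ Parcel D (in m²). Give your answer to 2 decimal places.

The intersection is the polygon with vertices (9.769,4), (6.4,4), (4,6), (5.875,9), (9.385,9).
By the shoelace formula its area is 22.67.

22.67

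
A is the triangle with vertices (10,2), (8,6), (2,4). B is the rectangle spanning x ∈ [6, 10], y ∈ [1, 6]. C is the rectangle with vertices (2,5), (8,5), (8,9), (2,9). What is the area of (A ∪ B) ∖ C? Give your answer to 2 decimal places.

22.50

|A ∪ B| = 24.6667.
|(A ∪ B) ∩ C| = 2.1667.
|(A ∪ B) ∖ C| = 24.6667 − 2.1667 = 22.50.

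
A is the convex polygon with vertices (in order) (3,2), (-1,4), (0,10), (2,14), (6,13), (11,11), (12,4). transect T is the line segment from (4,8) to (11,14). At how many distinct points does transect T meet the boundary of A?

1

The segment meets the boundary at (8.614,11.955).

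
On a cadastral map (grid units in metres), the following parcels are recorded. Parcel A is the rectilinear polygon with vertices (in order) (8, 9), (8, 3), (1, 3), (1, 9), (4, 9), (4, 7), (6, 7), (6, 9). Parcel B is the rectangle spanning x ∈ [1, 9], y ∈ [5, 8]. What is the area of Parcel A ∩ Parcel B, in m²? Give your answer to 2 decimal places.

19.00

The intersection is the polygon with vertices (8,5), (1,5), (1,8), (4,8), (4,7), (6,7), (6,8), (8,8).
By the shoelace formula its area is 19.00.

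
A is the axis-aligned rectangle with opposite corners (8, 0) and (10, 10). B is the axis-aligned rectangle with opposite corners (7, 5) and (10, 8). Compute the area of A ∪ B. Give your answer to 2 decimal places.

23.00

By inclusion–exclusion:
Individual areas: |A| = 20, |B| = 9.
|A∩B|: x∈[8,10], y∈[5,8] → 2·3 = 6.
|A ∪ B| = 29 − 6 = 23.00.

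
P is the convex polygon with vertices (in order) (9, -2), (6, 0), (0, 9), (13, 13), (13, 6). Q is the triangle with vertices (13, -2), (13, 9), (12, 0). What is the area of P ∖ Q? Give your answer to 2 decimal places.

110.36

|P| = 111, |P∩Q| = 0.6429.
|P ∖ Q| = |P| − |P∩Q| = 111 − 0.6429 = 110.36.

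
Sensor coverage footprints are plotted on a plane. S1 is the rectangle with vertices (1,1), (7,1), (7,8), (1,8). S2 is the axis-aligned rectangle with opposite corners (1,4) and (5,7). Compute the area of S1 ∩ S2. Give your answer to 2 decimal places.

12.00

|S1∩S2|: x∈[1,5], y∈[4,7] → 4·3 = 12.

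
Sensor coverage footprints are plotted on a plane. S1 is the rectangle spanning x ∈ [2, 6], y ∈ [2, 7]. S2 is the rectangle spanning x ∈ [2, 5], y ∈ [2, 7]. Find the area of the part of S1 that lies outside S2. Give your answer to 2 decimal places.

|S1∩S2|: x∈[2,5], y∈[2,7] → 3·5 = 15.
|S1| = 20.
|S1 ∖ S2| = |S1| − |S1∩S2| = 20 − 15 = 5.00.

5.00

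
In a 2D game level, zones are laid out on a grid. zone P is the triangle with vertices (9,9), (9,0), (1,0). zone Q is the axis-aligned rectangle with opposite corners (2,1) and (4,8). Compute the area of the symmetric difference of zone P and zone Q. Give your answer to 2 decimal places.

|zone P| = 36, |zone Q| = 14, |zone P∩zone Q| = 2.5.
|zone P △ zone Q| = |zone P| + |zone Q| − 2·|zone P∩zone Q| = 36 + 14 − 5 = 45.00.

45.00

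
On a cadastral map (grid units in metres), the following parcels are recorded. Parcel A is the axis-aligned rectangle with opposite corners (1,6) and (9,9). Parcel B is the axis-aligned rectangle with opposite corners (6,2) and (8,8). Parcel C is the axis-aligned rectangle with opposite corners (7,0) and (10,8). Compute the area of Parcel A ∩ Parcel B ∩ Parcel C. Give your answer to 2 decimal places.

2.00

The intersection is the polygon with vertices (8,8), (8,6), (7,6), (7,8).
By the shoelace formula its area is 2.00.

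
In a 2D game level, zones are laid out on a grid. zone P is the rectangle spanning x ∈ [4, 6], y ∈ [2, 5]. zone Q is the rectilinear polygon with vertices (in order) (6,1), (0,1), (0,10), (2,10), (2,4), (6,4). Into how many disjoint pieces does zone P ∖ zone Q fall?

1

zone P ∖ zone Q is a single connected region.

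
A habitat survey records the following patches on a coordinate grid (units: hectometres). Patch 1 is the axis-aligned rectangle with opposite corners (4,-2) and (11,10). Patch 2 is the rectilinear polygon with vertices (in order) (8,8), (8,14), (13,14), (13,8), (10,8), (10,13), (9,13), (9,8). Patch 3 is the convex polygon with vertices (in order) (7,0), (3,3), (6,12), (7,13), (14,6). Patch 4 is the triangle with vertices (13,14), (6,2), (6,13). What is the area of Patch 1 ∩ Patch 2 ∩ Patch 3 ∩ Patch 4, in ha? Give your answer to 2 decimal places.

2.24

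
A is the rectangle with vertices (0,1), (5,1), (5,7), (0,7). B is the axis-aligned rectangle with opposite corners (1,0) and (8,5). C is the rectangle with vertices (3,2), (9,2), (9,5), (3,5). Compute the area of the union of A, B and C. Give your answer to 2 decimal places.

By inclusion–exclusion:
Individual areas: |A| = 30, |B| = 35, |C| = 18.
|A∩B|: x∈[1,5], y∈[1,5] → 4·4 = 16.
|A∩C|: x∈[3,5], y∈[2,5] → 2·3 = 6.
|B∩C|: x∈[3,8], y∈[2,5] → 5·3 = 15.
|A∩B∩C| = 6.
|A ∪ B ∪ C| = 83 − 37 + 6 = 52.00.

52.00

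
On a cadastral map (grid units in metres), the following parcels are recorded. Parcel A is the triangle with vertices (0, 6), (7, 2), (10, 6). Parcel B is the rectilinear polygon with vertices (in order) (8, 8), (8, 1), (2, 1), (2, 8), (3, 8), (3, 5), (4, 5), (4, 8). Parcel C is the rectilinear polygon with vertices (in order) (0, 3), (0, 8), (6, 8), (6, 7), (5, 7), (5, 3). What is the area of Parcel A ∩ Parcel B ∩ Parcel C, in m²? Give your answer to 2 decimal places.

The intersection is the polygon with vertices (2,4.857), (2,6), (3,6), (3,5), (4,5), (4,6), (5,6), (5,3.143).
By the shoelace formula its area is 5.00.

5.00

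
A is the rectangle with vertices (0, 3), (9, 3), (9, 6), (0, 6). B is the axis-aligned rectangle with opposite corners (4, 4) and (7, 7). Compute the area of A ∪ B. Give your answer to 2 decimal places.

By inclusion–exclusion:
Individual areas: |A| = 27, |B| = 9.
|A∩B|: x∈[4,7], y∈[4,6] → 3·2 = 6.
|A ∪ B| = 36 − 6 = 30.00.

30.00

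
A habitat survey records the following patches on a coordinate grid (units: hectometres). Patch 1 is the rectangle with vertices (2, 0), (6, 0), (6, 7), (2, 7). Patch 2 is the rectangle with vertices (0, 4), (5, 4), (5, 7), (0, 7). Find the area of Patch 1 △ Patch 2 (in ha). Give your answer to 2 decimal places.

|Patch 1∩Patch 2|: x∈[2,5], y∈[4,7] → 3·3 = 9.
|Patch 1 △ Patch 2| = |Patch 1| + |Patch 2| − 2·|Patch 1∩Patch 2| = 28 + 15 − 18 = 25.00.

25.00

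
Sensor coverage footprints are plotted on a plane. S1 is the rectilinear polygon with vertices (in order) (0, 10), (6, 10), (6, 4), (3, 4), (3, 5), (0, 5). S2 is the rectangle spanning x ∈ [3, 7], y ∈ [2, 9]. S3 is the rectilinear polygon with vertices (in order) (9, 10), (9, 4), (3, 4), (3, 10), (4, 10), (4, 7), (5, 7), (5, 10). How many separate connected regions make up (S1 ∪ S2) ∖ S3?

(S1 ∪ S2) ∖ S3 splits into 3 disjoint pieces (area 8, area 15, area 3).

3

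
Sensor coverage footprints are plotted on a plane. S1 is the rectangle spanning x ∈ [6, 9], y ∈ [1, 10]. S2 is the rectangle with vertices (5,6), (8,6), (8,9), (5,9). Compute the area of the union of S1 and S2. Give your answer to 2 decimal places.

By inclusion–exclusion:
Individual areas: |S1| = 27, |S2| = 9.
|S1∩S2|: x∈[6,8], y∈[6,9] → 2·3 = 6.
|S1 ∪ S2| = 36 − 6 = 30.00.

30.00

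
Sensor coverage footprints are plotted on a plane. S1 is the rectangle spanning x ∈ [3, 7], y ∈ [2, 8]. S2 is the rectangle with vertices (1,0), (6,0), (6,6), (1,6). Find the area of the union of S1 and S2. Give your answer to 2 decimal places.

42.00

By inclusion–exclusion:
Individual areas: |S1| = 24, |S2| = 30.
|S1∩S2|: x∈[3,6], y∈[2,6] → 3·4 = 12.
|S1 ∪ S2| = 54 − 12 = 42.00.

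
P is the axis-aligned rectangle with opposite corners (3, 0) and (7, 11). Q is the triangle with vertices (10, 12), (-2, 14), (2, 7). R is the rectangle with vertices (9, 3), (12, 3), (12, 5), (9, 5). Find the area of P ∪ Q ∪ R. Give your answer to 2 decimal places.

79.50

By inclusion–exclusion:
Individual areas: |P| = 44, |Q| = 38, |R| = 6.
|P∩Q| = 8.5.
|P∩R| = 0 (no overlap).
|Q∩R| = 0.
|P∩Q∩R| = 0.
|P ∪ Q ∪ R| = 88 − 8.5 + 0 = 79.50.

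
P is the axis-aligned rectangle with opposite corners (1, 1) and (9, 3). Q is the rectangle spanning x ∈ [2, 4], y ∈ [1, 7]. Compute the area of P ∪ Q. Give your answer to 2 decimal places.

24.00

By inclusion–exclusion:
Individual areas: |P| = 16, |Q| = 12.
|P∩Q|: x∈[2,4], y∈[1,3] → 2·2 = 4.
|P ∪ Q| = 28 − 4 = 24.00.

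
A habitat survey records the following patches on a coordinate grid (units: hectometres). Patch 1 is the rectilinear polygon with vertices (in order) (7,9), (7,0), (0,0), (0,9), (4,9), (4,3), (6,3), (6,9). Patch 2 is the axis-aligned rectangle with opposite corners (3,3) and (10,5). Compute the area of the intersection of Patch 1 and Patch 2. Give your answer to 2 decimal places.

4.00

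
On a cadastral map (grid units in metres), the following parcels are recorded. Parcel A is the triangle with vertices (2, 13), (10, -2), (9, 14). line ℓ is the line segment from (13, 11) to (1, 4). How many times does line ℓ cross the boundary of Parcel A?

2

The segment meets the boundary at (5.424,6.581), (9.322,8.854).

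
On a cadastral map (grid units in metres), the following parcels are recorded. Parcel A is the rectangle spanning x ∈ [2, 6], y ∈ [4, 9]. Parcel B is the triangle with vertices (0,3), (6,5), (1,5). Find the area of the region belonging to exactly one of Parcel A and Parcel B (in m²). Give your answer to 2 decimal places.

|Parcel A| = 20, |Parcel B| = 5, |Parcel A∩Parcel B| = 2.5.
|Parcel A △ Parcel B| = |Parcel A| + |Parcel B| − 2·|Parcel A∩Parcel B| = 20 + 5 − 5 = 20.00.

20.00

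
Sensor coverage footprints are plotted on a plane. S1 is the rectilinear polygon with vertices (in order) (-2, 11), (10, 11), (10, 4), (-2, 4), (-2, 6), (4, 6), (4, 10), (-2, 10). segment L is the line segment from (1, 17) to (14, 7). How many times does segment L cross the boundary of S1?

2

The segment meets the boundary at (10,10.077), (8.8,11).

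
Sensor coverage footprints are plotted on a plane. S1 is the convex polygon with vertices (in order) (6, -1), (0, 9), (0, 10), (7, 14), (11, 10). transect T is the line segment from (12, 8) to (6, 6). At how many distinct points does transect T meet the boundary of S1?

The segment meets the boundary at (9.75,7.25).

1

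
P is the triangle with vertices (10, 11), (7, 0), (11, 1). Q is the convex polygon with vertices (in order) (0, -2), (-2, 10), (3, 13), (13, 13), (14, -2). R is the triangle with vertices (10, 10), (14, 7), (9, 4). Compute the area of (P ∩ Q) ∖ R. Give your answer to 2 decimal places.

15.92

|P ∩ Q| = 20.5.
|(P ∩ Q) ∩ R| = 4.578.
|(P ∩ Q) ∖ R| = 20.5 − 4.578 = 15.92.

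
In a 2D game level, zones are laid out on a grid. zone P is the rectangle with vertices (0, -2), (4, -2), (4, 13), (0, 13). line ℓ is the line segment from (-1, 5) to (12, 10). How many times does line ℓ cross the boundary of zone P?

2

The segment meets the boundary at (4,6.923), (0,5.385).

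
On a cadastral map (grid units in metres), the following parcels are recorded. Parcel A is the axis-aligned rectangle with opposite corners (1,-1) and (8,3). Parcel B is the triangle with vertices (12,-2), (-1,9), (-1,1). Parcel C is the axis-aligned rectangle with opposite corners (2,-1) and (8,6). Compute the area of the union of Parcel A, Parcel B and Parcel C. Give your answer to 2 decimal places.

By inclusion–exclusion:
Individual areas: |Parcel A| = 28, |Parcel B| = 52, |Parcel C| = 42.
|Parcel A∩Parcel B| = 21.3298.
|Parcel A∩Parcel C|: x∈[2,8], y∈[-1,3] → 6·4 = 24.
|Parcel B∩Parcel C| = 25.7075.
|Parcel A∩Parcel B∩Parcel C| = 18.7529.
|Parcel A ∪ Parcel B ∪ Parcel C| = 122 − 71.0373 + 18.7529 = 69.72.

69.72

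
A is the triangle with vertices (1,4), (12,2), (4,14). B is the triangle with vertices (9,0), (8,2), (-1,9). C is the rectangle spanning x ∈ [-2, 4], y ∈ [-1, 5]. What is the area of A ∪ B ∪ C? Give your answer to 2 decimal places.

By inclusion–exclusion:
Individual areas: |A| = 58, |B| = 5.5, |C| = 36.
|A∩B| = 2.5913.
|A∩C| = 3.6682.
|B∩C| = 0.1389.
|A∩B∩C| = 0.1389.
|A ∪ B ∪ C| = 99.5 − 6.3983 + 0.1389 = 93.24.

93.24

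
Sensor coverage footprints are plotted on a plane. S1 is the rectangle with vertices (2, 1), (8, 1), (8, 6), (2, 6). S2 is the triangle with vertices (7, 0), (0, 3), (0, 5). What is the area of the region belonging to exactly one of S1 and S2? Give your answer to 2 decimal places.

|S1| = 30, |S2| = 7, |S1∩S2| = 3.1048.
|S1 △ S2| = |S1| + |S2| − 2·|S1∩S2| = 30 + 7 − 6.2095 = 30.79.

30.79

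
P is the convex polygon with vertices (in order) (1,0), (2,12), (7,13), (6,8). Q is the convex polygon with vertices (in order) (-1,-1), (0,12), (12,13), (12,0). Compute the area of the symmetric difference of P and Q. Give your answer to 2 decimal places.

|P| = 38, |Q| = 162, |P∩Q| = 37.2736.
|P △ Q| = |P| + |Q| − 2·|P∩Q| = 38 + 162 − 74.5472 = 125.45.

125.45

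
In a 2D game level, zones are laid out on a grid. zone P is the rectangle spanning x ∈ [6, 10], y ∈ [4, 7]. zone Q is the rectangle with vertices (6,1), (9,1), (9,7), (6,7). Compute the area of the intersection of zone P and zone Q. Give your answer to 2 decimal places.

|zone P∩zone Q|: x∈[6,9], y∈[4,7] → 3·3 = 9.

9.00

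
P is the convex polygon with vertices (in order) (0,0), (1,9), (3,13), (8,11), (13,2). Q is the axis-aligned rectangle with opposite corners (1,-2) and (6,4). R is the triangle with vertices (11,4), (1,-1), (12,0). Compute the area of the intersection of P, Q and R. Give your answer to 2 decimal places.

The intersection is the polygon with vertices (6,0.923), (4.333,0.667), (6,1.5).
By the shoelace formula its area is 0.48.

0.48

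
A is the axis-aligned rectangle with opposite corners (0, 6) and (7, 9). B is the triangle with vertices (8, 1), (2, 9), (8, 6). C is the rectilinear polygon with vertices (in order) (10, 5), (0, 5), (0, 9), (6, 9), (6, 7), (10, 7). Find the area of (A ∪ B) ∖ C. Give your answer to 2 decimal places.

8.00

|A ∪ B| = 30.625.
|(A ∪ B) ∩ C| = 22.625.
|(A ∪ B) ∖ C| = 30.625 − 22.625 = 8.00.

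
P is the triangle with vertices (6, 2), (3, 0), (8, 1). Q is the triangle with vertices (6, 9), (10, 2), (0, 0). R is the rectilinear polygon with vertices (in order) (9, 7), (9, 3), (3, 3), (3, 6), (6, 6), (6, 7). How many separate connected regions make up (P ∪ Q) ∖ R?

(P ∪ Q) ∖ R splits into 2 disjoint pieces (area 19.9821, area 4.1429).

2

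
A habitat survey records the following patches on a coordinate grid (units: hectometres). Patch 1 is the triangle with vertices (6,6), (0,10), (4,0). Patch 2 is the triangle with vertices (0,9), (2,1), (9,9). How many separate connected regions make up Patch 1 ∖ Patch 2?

Patch 1 ∖ Patch 2 splits into 2 disjoint pieces (area 0.55, area 4.3884).

2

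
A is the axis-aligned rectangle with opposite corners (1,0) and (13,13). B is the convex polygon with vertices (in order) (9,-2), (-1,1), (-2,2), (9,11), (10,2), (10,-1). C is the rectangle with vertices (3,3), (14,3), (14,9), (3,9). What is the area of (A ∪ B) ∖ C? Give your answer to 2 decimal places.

|A ∪ B| = 170.9485.
|(A ∪ B) ∩ C| = 60.
|(A ∪ B) ∖ C| = 170.9485 − 60 = 110.95.

110.95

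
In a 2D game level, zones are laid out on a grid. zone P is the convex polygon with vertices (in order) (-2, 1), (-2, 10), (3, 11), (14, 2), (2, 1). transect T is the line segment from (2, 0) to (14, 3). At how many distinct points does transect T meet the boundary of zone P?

2

The segment meets the boundary at (13.064,2.766), (8,1.5).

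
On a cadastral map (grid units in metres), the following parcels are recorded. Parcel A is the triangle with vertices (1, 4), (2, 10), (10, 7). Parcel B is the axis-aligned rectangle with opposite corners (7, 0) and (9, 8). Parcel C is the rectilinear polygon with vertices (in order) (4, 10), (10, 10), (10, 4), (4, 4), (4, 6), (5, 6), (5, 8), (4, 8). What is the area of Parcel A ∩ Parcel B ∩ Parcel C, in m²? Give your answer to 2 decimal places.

The intersection is the polygon with vertices (9,6.667), (7,6), (7,8), (7.333,8), (9,7.375).
By the shoelace formula its area is 2.81.

2.81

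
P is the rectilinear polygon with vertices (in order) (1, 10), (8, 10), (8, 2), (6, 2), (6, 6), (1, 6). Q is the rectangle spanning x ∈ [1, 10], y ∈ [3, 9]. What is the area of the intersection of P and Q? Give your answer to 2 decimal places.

27.00

The intersection is the polygon with vertices (8,3), (6,3), (6,6), (1,6), (1,9), (8,9).
By the shoelace formula its area is 27.00.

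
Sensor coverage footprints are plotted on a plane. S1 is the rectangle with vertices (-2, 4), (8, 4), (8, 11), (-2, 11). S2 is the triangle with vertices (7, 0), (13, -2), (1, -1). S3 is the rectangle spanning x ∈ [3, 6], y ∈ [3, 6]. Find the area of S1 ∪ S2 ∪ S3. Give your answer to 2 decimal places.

By inclusion–exclusion:
Individual areas: |S1| = 70, |S2| = 9, |S3| = 9.
|S1∩S2| = 0.
|S1∩S3|: x∈[3,6], y∈[4,6] → 3·2 = 6.
|S2∩S3| = 0.
|S1∩S2∩S3| = 0.
|S1 ∪ S2 ∪ S3| = 88 − 6 + 0 = 82.00.

82.00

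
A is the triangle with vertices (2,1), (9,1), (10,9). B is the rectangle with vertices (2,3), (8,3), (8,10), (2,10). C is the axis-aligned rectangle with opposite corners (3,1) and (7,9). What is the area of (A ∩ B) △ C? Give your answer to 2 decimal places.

31.00

|A ∩ B| = 8.
|(A ∩ B) ∩ C| = 4.5.
|(A ∩ B) △ C| = 8 + 32 − 9 = 31.00.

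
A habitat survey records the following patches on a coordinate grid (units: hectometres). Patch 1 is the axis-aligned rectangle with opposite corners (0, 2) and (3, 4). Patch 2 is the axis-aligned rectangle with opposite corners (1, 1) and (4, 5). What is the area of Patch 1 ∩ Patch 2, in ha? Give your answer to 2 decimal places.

4.00

|Patch 1∩Patch 2|: x∈[1,3], y∈[2,4] → 2·2 = 4.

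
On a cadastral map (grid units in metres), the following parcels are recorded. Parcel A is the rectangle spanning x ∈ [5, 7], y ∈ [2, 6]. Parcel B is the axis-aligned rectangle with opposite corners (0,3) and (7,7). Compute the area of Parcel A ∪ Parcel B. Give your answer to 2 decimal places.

30.00

By inclusion–exclusion:
Individual areas: |Parcel A| = 8, |Parcel B| = 28.
|Parcel A∩Parcel B|: x∈[5,7], y∈[3,6] → 2·3 = 6.
|Parcel A ∪ Parcel B| = 36 − 6 = 30.00.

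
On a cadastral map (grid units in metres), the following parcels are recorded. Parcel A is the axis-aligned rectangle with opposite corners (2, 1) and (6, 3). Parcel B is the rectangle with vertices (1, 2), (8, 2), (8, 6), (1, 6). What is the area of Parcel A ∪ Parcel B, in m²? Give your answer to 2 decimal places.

32.00

By inclusion–exclusion:
Individual areas: |Parcel A| = 8, |Parcel B| = 28.
|Parcel A∩Parcel B|: x∈[2,6], y∈[2,3] → 4·1 = 4.
|Parcel A ∪ Parcel B| = 36 − 4 = 32.00.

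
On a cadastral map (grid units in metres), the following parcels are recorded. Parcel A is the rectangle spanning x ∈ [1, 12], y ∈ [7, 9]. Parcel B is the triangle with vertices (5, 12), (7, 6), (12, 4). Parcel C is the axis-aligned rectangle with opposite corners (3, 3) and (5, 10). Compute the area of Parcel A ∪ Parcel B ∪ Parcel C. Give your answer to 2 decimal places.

40.67

By inclusion–exclusion:
Individual areas: |Parcel A| = 22, |Parcel B| = 13, |Parcel C| = 14.
|Parcel A∩Parcel B| = 4.3333.
|Parcel A∩Parcel C|: x∈[3,5], y∈[7,9] → 2·2 = 4.
|Parcel B∩Parcel C| = 0.
|Parcel A∩Parcel B∩Parcel C| = 0.
|Parcel A ∪ Parcel B ∪ Parcel C| = 49 − 8.3333 + 0 = 40.67.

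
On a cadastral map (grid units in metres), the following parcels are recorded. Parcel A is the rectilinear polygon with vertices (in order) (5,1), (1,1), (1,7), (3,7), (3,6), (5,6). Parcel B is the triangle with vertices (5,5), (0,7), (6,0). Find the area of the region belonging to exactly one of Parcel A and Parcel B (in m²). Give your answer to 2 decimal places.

15.10

|Parcel A| = 22, |Parcel B| = 11.5, |Parcel A∩Parcel B| = 9.2.
|Parcel A △ Parcel B| = |Parcel A| + |Parcel B| − 2·|Parcel A∩Parcel B| = 22 + 11.5 − 18.4 = 15.10.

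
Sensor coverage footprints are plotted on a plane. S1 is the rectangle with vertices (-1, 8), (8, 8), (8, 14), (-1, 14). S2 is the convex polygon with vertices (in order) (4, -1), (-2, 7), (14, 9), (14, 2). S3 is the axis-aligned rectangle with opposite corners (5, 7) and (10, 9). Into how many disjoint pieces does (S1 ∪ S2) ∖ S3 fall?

(S1 ∪ S2) ∖ S3 splits into 2 disjoint pieces (area 51, area 99.0625).

2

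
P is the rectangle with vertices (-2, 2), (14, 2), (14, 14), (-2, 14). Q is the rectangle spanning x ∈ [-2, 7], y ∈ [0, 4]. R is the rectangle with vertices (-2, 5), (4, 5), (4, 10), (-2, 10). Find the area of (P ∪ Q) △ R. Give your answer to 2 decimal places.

180.00

|P ∪ Q| = 210.
|(P ∪ Q) ∩ R| = 30.
|(P ∪ Q) △ R| = 210 + 30 − 60 = 180.00.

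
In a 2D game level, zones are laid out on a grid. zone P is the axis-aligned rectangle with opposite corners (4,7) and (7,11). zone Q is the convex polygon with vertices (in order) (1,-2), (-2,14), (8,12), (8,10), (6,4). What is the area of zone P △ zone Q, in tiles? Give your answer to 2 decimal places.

81.00

|zone P| = 12, |zone Q| = 93, |zone P∩zone Q| = 12.
|zone P △ zone Q| = |zone P| + |zone Q| − 2·|zone P∩zone Q| = 12 + 93 − 24 = 81.00.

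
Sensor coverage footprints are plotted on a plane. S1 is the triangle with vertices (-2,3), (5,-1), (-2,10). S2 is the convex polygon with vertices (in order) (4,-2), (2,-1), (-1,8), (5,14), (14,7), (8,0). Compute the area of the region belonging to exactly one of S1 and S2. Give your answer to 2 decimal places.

137.35

|S1| = 24.5, |S2| = 136, |S1∩S2| = 11.5735.
|S1 △ S2| = |S1| + |S2| − 2·|S1∩S2| = 24.5 + 136 − 23.1471 = 137.35.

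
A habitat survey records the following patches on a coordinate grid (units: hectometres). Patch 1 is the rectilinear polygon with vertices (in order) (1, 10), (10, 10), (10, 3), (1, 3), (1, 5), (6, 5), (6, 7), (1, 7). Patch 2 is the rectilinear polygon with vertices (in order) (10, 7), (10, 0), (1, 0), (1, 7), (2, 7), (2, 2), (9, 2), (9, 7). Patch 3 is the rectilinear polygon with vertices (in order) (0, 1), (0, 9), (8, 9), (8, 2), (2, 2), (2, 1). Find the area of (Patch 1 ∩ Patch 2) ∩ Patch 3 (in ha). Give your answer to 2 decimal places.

2.00

|Patch 1 ∩ Patch 2| = 6.
|(Patch 1 ∩ Patch 2) ∩ Patch 3| = 2.00.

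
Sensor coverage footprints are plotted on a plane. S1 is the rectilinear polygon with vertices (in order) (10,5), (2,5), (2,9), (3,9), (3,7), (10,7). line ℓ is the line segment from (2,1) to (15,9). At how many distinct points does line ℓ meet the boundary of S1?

The segment meets the boundary at (10,5.923), (8.5,5).

2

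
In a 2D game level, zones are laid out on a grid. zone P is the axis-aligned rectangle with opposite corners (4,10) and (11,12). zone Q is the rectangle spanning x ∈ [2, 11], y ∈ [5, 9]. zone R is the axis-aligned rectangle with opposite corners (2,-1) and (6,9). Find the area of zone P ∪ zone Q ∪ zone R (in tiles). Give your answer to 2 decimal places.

By inclusion–exclusion:
Individual areas: |zone P| = 14, |zone Q| = 36, |zone R| = 40.
|zone P∩zone Q| = 0 (no overlap).
|zone P∩zone R| = 0 (no overlap).
|zone Q∩zone R|: x∈[2,6], y∈[5,9] → 4·4 = 16.
|zone P∩zone Q∩zone R| = 0.
|zone P ∪ zone Q ∪ zone R| = 90 − 16 + 0 = 74.00.

74.00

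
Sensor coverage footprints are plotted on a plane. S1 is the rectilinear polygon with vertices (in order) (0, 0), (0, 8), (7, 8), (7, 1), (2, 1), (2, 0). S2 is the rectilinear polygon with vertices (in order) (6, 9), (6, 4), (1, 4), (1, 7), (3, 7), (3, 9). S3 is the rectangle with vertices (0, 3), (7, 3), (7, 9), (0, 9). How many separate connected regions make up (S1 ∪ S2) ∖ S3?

1

(S1 ∪ S2) ∖ S3 is a single connected region.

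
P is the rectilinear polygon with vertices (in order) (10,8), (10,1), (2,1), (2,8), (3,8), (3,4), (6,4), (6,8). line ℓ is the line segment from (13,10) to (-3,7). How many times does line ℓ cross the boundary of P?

The segment meets the boundary at (2,7.938), (2.333,8).

2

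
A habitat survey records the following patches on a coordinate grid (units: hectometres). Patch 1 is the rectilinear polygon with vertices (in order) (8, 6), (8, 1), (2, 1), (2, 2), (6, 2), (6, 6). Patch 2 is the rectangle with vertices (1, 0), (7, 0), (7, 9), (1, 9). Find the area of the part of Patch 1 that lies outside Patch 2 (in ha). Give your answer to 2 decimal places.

5.00

|Patch 1| = 14, |Patch 1∩Patch 2| = 9.
|Patch 1 ∖ Patch 2| = |Patch 1| − |Patch 1∩Patch 2| = 14 − 9 = 5.00.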